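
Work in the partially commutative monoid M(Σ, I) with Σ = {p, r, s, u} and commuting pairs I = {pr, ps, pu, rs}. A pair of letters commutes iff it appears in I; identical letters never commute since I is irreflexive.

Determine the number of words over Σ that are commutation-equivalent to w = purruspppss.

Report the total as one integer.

#0=p has no predecessor
#1=u has no predecessor
#2=r depends on [1:u]
#3=r depends on [2:r]
#4=u depends on [3:r]
#5=s depends on [4:u]
#6=p depends on [0:p]
#7=p depends on [6:p]
#8=p depends on [7:p]
#9=s depends on [5:s]
#10=s depends on [9:s]
sources: [0:p, 1:u]
N(rest) = Σ N(rest − s) over sources s of rest; N(one piece) = 1:
  size 1 → [8]=1  [10]=1
  size 2 → [7,8]=1  [8,10]=2  [9,10]=1
  size 3 → [5,9,10]=1  [6,7,8]=1  [7,8,10]=3  [8,9,10]=3
  size 4 → [0,6,7,8]=1  [4,5,9,10]=1  [5,8,9,10]=4  [6,7,8,10]=4  [7,8,9,10]=6
  size 5 → [0,6,7,8,10]=5  [3,4,5,9,10]=1  [4,5,8,9,10]=5  [5,7,8,9,10]=10  [6,7,8,9,10]=10
  size 6 → [0,6,7,8,9,10]=15  [2,3,4,5,9,10]=1  [3,4,5,8,9,10]=6  [4,5,7,8,9,10]=15  [5,6,7,8,9,10]=20
  size 7 → [0,5,6,7,8,9,10]=35  [1,2,3,4,5,9,10]=1  [2,3,4,5,8,9,10]=7  [3,4,5,7,8,9,10]=21  [4,5,6,7,8,9,10]=35
  size 8 → [0,4,5,6,7,8,9,10]=70  [1,2,3,4,5,8,9,10]=8  [2,3,4,5,7,8,9,10]=28  [3,4,5,6,7,8,9,10]=56
  size 9 → [0,3,4,5,6,7,8,9,10]=126  [1,2,3,4,5,7,8,9,10]=36  [2,3,4,5,6,7,8,9,10]=84
  first=0(p) contributes 120
  first=1(u) contributes 210
|[w]| = 330

330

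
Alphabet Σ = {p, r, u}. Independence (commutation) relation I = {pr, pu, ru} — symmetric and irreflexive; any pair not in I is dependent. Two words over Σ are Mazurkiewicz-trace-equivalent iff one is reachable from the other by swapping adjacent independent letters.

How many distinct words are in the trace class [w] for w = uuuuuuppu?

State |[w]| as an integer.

#0=u has no predecessor
#1=u depends on [0:u]
#2=u depends on [1:u]
#3=u depends on [2:u]
#4=u depends on [3:u]
#5=u depends on [4:u]
#6=p has no predecessor
#7=p depends on [6:p]
#8=u depends on [5:u]
sources: [0:u, 6:p]
N(rest) = Σ N(rest − s) over sources s of rest; N(one piece) = 1:
  size 1 → [7]=1  [8]=1
  size 2 → [5,8]=1  [6,7]=1  [7,8]=2
  size 3 → [4,5,8]=1  [5,7,8]=3  [6,7,8]=3
  size 4 → [3,4,5,8]=1  [4,5,7,8]=4  [5,6,7,8]=6
  size 5 → [2,3,4,5,8]=1  [3,4,5,7,8]=5  [4,5,6,7,8]=10
  size 6 → [1,2,3,4,5,8]=1  [2,3,4,5,7,8]=6  [3,4,5,6,7,8]=15
  size 7 → [0,1,2,3,4,5,8]=1  [1,2,3,4,5,7,8]=7  [2,3,4,5,6,7,8]=21
  first=0(u) contributes 28
  first=6(p) contributes 8
|[w]| = 36

36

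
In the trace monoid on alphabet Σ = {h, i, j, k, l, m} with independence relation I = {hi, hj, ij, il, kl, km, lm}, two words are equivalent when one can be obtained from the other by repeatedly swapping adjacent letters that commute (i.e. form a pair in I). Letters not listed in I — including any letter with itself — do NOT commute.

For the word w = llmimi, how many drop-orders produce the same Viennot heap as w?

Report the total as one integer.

15

drop 0:l onto floor
drop 1:l onto {0:l}
drop 2:m onto floor
drop 3:i onto {2:m}
drop 4:m onto {3:i}
drop 5:i onto {4:m}
ground layer = {0:l, 2:m}
drop-orders for the pieces not yet dropped (sum over which currently-grounded one goes next):
  1 to go: {1} 1  {5} 1
  2 to go: {0,1} 1  {1,5} 2  {4,5} 1
  3 to go: {0,1,5} 3  {1,4,5} 3  {3,4,5} 1
  4 to go: {0,1,4,5} 6  {1,3,4,5} 4  {2,3,4,5} 1
  if 0:l drops first: 5 orders
  if 2:m drops first: 10 orders
heap linearizations: 15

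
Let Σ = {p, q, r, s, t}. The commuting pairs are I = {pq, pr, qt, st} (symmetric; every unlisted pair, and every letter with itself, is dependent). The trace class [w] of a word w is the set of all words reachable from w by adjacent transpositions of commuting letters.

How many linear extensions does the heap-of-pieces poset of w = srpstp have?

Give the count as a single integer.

4

0(s) covers ∅
1(r) covers 0:s
2(p) covers 0:s
3(s) covers 1:r, 2:p
4(t) covers 1:r, 2:p
5(p) covers 3:s, 4:t
floor of heap: 0:s
completions by unplaced set U, small U first (add the entries for U minus each lowest piece of U):
  |U|=1: {5}:1
  |U|=2: {3,5}:1  {4,5}:1
  |U|=3: {3,4,5}:2
  |U|=4: {1,3,4,5}:2  {2,3,4,5}:2
  start at 0(s): 4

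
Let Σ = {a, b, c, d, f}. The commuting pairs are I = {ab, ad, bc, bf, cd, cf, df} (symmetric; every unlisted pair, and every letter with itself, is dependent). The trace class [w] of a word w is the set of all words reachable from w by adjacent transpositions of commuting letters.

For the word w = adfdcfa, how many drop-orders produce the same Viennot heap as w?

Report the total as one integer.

63

piece 0:a — minimal
piece 1:d — minimal
piece 2:f rests on {0:a}
piece 3:d rests on {1:d}
piece 4:c rests on {0:a}
piece 5:f rests on {2:f}
piece 6:a rests on {4:c, 5:f}
minimal pieces: {0:a, 1:d}
ways to finish when only these pieces remain (= sum over removing one remaining piece with nothing left below it):
  1 left: {3}→1  {6}→1
  2 left: {1,3}→1  {3,6}→2  {4,6}→1  {5,6}→1
  3 left: {1,3,6}→3  {2,5,6}→1  {3,4,6}→3  {3,5,6}→3  {4,5,6}→2
  4 left: {1,3,4,6}→6  {1,3,5,6}→6  {2,3,5,6}→4  {2,4,5,6}→3  {3,4,5,6}→8
  5 left: {0,2,4,5,6}→3  {1,2,3,5,6}→10  {1,3,4,5,6}→20  {2,3,4,5,6}→15
  placing 0:a first → 45 extensions
  placing 1:d first → 18 extensions
total linear extensions = 63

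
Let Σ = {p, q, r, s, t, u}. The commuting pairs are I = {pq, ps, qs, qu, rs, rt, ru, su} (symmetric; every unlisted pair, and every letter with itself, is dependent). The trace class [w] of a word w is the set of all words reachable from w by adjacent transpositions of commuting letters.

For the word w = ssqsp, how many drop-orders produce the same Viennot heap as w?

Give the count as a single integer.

piece 0:s — minimal
piece 1:s rests on {0:s}
piece 2:q — minimal
piece 3:s rests on {1:s}
piece 4:p — minimal
minimal pieces: {0:s, 2:q, 4:p}
ways to finish when only these pieces remain (= sum over removing one remaining piece with nothing left below it):
  1 left: {2}→1  {3}→1  {4}→1
  2 left: {1,3}→1  {2,3}→2  {2,4}→2  {3,4}→2
  3 left: {0,1,3}→1  {1,2,3}→3  {1,3,4}→3  {2,3,4}→6
  placing 0:s first → 12 extensions
  placing 2:q first → 4 extensions
  placing 4:p first → 4 extensions
total linear extensions = 20

20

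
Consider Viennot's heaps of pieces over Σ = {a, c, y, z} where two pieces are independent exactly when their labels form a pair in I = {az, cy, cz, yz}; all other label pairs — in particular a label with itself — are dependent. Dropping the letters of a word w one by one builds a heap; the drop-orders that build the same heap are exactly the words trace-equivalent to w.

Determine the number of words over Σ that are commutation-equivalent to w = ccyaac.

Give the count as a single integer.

3

drop 0:c onto floor
drop 1:c onto {0:c}
drop 2:y onto floor
drop 3:a onto {1:c, 2:y}
drop 4:a onto {3:a}
drop 5:c onto {4:a}
ground layer = {0:c, 2:y}
drop-orders for the pieces not yet dropped (sum over which currently-grounded one goes next):
  1 to go: {5} 1
  2 to go: {4,5} 1
  3 to go: {3,4,5} 1
  4 to go: {1,3,4,5} 1  {2,3,4,5} 1
  if 0:c drops first: 2 orders
  if 2:y drops first: 1 orders
heap linearizations: 3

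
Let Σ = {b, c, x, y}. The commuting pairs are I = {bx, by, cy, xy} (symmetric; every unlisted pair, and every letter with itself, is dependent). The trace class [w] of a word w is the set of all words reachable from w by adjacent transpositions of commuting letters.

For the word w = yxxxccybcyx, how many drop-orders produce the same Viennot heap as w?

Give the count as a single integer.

drop 0:y onto floor
drop 1:x onto floor
drop 2:x onto {1:x}
drop 3:x onto {2:x}
drop 4:c onto {3:x}
drop 5:c onto {4:c}
drop 6:y onto {0:y}
drop 7:b onto {5:c}
drop 8:c onto {7:b}
drop 9:y onto {6:y}
drop 10:x onto {8:c}
ground layer = {0:y, 1:x}
drop-orders for the pieces not yet dropped (sum over which currently-grounded one goes next):
  1 to go: {9} 1  {10} 1
  2 to go: {6,9} 1  {8,10} 1  {9,10} 2
  3 to go: {0,6,9} 1  {6,9,10} 3  {7,8,10} 1  {8,9,10} 3
  4 to go: {0,6,9,10} 4  {5,7,8,10} 1  {6,8,9,10} 6  {7,8,9,10} 4
  5 to go: {0,6,8,9,10} 10  {4,5,7,8,10} 1  {5,7,8,9,10} 5  {6,7,8,9,10} 10
  6 to go: {0,6,7,8,9,10} 20  {3,4,5,7,8,10} 1  {4,5,7,8,9,10} 6  {5,6,7,8,9,10} 15
  7 to go: {0,5,6,7,8,9,10} 35  {2,3,4,5,7,8,10} 1  {3,4,5,7,8,9,10} 7  {4,5,6,7,8,9,10} 21
  8 to go: {0,4,5,6,7,8,9,10} 56  {1,2,3,4,5,7,8,10} 1  {2,3,4,5,7,8,9,10} 8  {3,4,5,6,7,8,9,10} 28
  9 to go: {0,3,4,5,6,7,8,9,10} 84  {1,2,3,4,5,7,8,9,10} 9  {2,3,4,5,6,7,8,9,10} 36
  if 0:y drops first: 45 orders
  if 1:x drops first: 120 orders
heap linearizations: 165

165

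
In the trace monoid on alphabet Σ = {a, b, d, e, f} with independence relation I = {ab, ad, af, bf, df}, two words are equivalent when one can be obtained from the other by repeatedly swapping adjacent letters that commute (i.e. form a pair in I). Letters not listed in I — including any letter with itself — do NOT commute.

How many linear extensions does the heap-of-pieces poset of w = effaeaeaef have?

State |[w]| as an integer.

0(e) covers ∅
1(f) covers 0:e
2(f) covers 1:f
3(a) covers 0:e
4(e) covers 2:f, 3:a
5(a) covers 4:e
6(e) covers 5:a
7(a) covers 6:e
8(e) covers 7:a
9(f) covers 8:e
floor of heap: 0:e
completions by unplaced set U, small U first (add the entries for U minus each lowest piece of U):
  |U|=1: {9}:1
  |U|=2: {8,9}:1
  |U|=3: {7,8,9}:1
  |U|=4: {6,7,8,9}:1
  |U|=5: {5,6,7,8,9}:1
  |U|=6: {4,5,6,7,8,9}:1
  |U|=7: {2,4,5,6,7,8,9}:1  {3,4,5,6,7,8,9}:1
  |U|=8: {1,2,4,5,6,7,8,9}:1  {2,3,4,5,6,7,8,9}:2
  start at 0(e): 3

3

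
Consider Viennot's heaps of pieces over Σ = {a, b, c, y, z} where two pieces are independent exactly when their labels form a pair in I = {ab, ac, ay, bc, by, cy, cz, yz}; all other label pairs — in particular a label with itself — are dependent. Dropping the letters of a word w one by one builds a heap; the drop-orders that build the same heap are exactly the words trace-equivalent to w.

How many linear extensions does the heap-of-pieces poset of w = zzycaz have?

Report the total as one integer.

30

drop 0:z onto floor
drop 1:z onto {0:z}
drop 2:y onto floor
drop 3:c onto floor
drop 4:a onto {1:z}
drop 5:z onto {4:a}
ground layer = {0:z, 2:y, 3:c}
drop-orders for the pieces not yet dropped (sum over which currently-grounded one goes next):
  1 to go: {2} 1  {3} 1  {5} 1
  2 to go: {2,3} 2  {2,5} 2  {3,5} 2  {4,5} 1
  3 to go: {1,4,5} 1  {2,3,5} 6  {2,4,5} 3  {3,4,5} 3
  4 to go: {0,1,4,5} 1  {1,2,4,5} 4  {1,3,4,5} 4  {2,3,4,5} 12
  if 0:z drops first: 20 orders
  if 2:y drops first: 5 orders
  if 3:c drops first: 5 orders
heap linearizations: 30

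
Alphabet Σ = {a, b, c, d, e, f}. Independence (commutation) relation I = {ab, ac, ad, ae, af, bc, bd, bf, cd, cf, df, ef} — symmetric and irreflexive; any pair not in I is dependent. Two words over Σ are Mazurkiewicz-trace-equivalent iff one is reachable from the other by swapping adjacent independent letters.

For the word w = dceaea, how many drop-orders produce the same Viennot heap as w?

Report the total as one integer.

30

drop 0:d onto floor
drop 1:c onto floor
drop 2:e onto {0:d, 1:c}
drop 3:a onto floor
drop 4:e onto {2:e}
drop 5:a onto {3:a}
ground layer = {0:d, 1:c, 3:a}
drop-orders for the pieces not yet dropped (sum over which currently-grounded one goes next):
  1 to go: {4} 1  {5} 1
  2 to go: {2,4} 1  {3,5} 1  {4,5} 2
  3 to go: {0,2,4} 1  {1,2,4} 1  {2,4,5} 3  {3,4,5} 3
  4 to go: {0,1,2,4} 2  {0,2,4,5} 4  {1,2,4,5} 4  {2,3,4,5} 6
  if 0:d drops first: 10 orders
  if 1:c drops first: 10 orders
  if 3:a drops first: 10 orders
heap linearizations: 30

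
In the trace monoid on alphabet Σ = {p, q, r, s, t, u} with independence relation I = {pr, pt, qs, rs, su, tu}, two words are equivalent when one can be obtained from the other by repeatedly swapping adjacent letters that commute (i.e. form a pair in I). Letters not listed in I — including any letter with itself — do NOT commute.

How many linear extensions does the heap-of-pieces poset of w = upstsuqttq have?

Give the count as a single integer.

7

piece 0:u — minimal
piece 1:p rests on {0:u}
piece 2:s rests on {1:p}
piece 3:t rests on {2:s}
piece 4:s rests on {3:t}
piece 5:u rests on {1:p}
piece 6:q rests on {3:t, 5:u}
piece 7:t rests on {4:s, 6:q}
piece 8:t rests on {7:t}
piece 9:q rests on {8:t}
minimal pieces: {0:u}
ways to finish when only these pieces remain (= sum over removing one remaining piece with nothing left below it):
  1 left: {9}→1
  2 left: {8,9}→1
  3 left: {7,8,9}→1
  4 left: {4,7,8,9}→1  {6,7,8,9}→1
  5 left: {4,6,7,8,9}→2  {5,6,7,8,9}→1
  6 left: {3,4,6,7,8,9}→2  {4,5,6,7,8,9}→3
  7 left: {2,3,4,6,7,8,9}→2  {3,4,5,6,7,8,9}→5
  8 left: {2,3,4,5,6,7,8,9}→7
  placing 0:u first → 7 extensions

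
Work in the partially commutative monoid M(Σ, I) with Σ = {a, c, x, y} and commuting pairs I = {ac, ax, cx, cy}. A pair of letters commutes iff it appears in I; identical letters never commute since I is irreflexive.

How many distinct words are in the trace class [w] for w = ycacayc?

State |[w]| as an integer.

35

piece 0:y — minimal
piece 1:c — minimal
piece 2:a rests on {0:y}
piece 3:c rests on {1:c}
piece 4:a rests on {2:a}
piece 5:y rests on {4:a}
piece 6:c rests on {3:c}
minimal pieces: {0:y, 1:c}
ways to finish when only these pieces remain (= sum over removing one remaining piece with nothing left below it):
  1 left: {5}→1  {6}→1
  2 left: {3,6}→1  {4,5}→1  {5,6}→2
  3 left: {1,3,6}→1  {2,4,5}→1  {3,5,6}→3  {4,5,6}→3
  4 left: {0,2,4,5}→1  {1,3,5,6}→4  {2,4,5,6}→4  {3,4,5,6}→6
  5 left: {0,2,4,5,6}→5  {1,3,4,5,6}→10  {2,3,4,5,6}→10
  placing 0:y first → 20 extensions
  placing 1:c first → 15 extensions
total linear extensions = 35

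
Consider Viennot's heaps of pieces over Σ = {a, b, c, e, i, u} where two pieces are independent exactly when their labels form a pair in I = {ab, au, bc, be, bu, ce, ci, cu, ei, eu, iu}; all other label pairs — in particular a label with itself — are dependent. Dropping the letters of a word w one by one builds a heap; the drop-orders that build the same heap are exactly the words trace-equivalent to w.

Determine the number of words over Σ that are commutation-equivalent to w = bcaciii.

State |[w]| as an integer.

13

drop 0:b onto floor
drop 1:c onto floor
drop 2:a onto {1:c}
drop 3:c onto {2:a}
drop 4:i onto {0:b, 2:a}
drop 5:i onto {4:i}
drop 6:i onto {5:i}
ground layer = {0:b, 1:c}
drop-orders for the pieces not yet dropped (sum over which currently-grounded one goes next):
  1 to go: {3} 1  {6} 1
  2 to go: {3,6} 2  {5,6} 1
  3 to go: {3,5,6} 3  {4,5,6} 1
  4 to go: {0,4,5,6} 1  {3,4,5,6} 4
  5 to go: {0,3,4,5,6} 5  {2,3,4,5,6} 4
  if 0:b drops first: 4 orders
  if 1:c drops first: 9 orders
heap linearizations: 13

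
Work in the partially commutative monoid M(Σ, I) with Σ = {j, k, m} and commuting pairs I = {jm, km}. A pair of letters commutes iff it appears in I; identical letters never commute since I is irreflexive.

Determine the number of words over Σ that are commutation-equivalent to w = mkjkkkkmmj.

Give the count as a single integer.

#0=m has no predecessor
#1=k has no predecessor
#2=j depends on [1:k]
#3=k depends on [2:j]
#4=k depends on [3:k]
#5=k depends on [4:k]
#6=k depends on [5:k]
#7=m depends on [0:m]
#8=m depends on [7:m]
#9=j depends on [6:k]
sources: [0:m, 1:k]
N(rest) = Σ N(rest − s) over sources s of rest; N(one piece) = 1:
  size 1 → [8]=1  [9]=1
  size 2 → [6,9]=1  [7,8]=1  [8,9]=2
  size 3 → [0,7,8]=1  [5,6,9]=1  [6,8,9]=3  [7,8,9]=3
  size 4 → [0,7,8,9]=4  [4,5,6,9]=1  [5,6,8,9]=4  [6,7,8,9]=6
  size 5 → [0,6,7,8,9]=10  [3,4,5,6,9]=1  [4,5,6,8,9]=5  [5,6,7,8,9]=10
  size 6 → [0,5,6,7,8,9]=20  [2,3,4,5,6,9]=1  [3,4,5,6,8,9]=6  [4,5,6,7,8,9]=15
  size 7 → [0,4,5,6,7,8,9]=35  [1,2,3,4,5,6,9]=1  [2,3,4,5,6,8,9]=7  [3,4,5,6,7,8,9]=21
  size 8 → [0,3,4,5,6,7,8,9]=56  [1,2,3,4,5,6,8,9]=8  [2,3,4,5,6,7,8,9]=28
  first=0(m) contributes 36
  first=1(k) contributes 84
|[w]| = 120

120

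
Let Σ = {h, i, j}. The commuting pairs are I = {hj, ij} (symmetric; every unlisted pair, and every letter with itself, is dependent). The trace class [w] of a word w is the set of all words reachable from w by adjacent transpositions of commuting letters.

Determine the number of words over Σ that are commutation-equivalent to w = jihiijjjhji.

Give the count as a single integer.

0(j) covers ∅
1(i) covers ∅
2(h) covers 1:i
3(i) covers 2:h
4(i) covers 3:i
5(j) covers 0:j
6(j) covers 5:j
7(j) covers 6:j
8(h) covers 4:i
9(j) covers 7:j
10(i) covers 8:h
floor of heap: 0:j, 1:i
completions by unplaced set U, small U first (add the entries for U minus each lowest piece of U):
  |U|=1: {9}:1  {10}:1
  |U|=2: {7,9}:1  {8,10}:1  {9,10}:2
  |U|=3: {4,8,10}:1  {6,7,9}:1  {7,9,10}:3  {8,9,10}:3
  |U|=4: {3,4,8,10}:1  {4,8,9,10}:4  {5,6,7,9}:1  {6,7,9,10}:4  {7,8,9,10}:6
  |U|=5: {0,5,6,7,9}:1  {2,3,4,8,10}:1  {3,4,8,9,10}:5  {4,7,8,9,10}:10  {5,6,7,9,10}:5  {6,7,8,9,10}:10
  |U|=6: {0,5,6,7,9,10}:6  {1,2,3,4,8,10}:1  {2,3,4,8,9,10}:6  {3,4,7,8,9,10}:15  {4,6,7,8,9,10}:20  {5,6,7,8,9,10}:15
  |U|=7: {0,5,6,7,8,9,10}:21  {1,2,3,4,8,9,10}:7  {2,3,4,7,8,9,10}:21  {3,4,6,7,8,9,10}:35  {4,5,6,7,8,9,10}:35
  |U|=8: {0,4,5,6,7,8,9,10}:56  {1,2,3,4,7,8,9,10}:28  {2,3,4,6,7,8,9,10}:56  {3,4,5,6,7,8,9,10}:70
  |U|=9: {0,3,4,5,6,7,8,9,10}:126  {1,2,3,4,6,7,8,9,10}:84  {2,3,4,5,6,7,8,9,10}:126
  start at 0(j): 210
  start at 1(i): 252
sum over floor = 462

462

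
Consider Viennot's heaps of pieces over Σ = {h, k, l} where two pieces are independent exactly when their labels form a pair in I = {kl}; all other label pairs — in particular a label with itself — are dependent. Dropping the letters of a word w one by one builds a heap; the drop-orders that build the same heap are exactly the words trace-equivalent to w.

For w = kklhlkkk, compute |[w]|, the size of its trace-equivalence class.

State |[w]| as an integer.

12

piece 0:k — minimal
piece 1:k rests on {0:k}
piece 2:l — minimal
piece 3:h rests on {1:k, 2:l}
piece 4:l rests on {3:h}
piece 5:k rests on {3:h}
piece 6:k rests on {5:k}
piece 7:k rests on {6:k}
minimal pieces: {0:k, 2:l}
ways to finish when only these pieces remain (= sum over removing one remaining piece with nothing left below it):
  1 left: {4}→1  {7}→1
  2 left: {4,7}→2  {6,7}→1
  3 left: {4,6,7}→3  {5,6,7}→1
  4 left: {4,5,6,7}→4
  5 left: {3,4,5,6,7}→4
  6 left: {1,3,4,5,6,7}→4  {2,3,4,5,6,7}→4
  placing 0:k first → 8 extensions
  placing 2:l first → 4 extensions
total linear extensions = 12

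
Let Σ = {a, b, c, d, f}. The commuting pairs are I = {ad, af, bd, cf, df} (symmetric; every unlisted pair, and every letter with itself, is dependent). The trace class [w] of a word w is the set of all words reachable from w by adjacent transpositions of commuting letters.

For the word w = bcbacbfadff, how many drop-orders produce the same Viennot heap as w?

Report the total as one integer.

24

0(b) covers ∅
1(c) covers 0:b
2(b) covers 1:c
3(a) covers 2:b
4(c) covers 3:a
5(b) covers 4:c
6(f) covers 5:b
7(a) covers 5:b
8(d) covers 4:c
9(f) covers 6:f
10(f) covers 9:f
floor of heap: 0:b
completions by unplaced set U, small U first (add the entries for U minus each lowest piece of U):
  |U|=1: {7}:1  {8}:1  {10}:1
  |U|=2: {7,8}:2  {7,10}:2  {8,10}:2  {9,10}:1
  |U|=3: {6,9,10}:1  {7,8,10}:6  {7,9,10}:3  {8,9,10}:3
  |U|=4: {6,7,9,10}:4  {6,8,9,10}:4  {7,8,9,10}:12
  |U|=5: {5,6,7,9,10}:4  {6,7,8,9,10}:20
  |U|=6: {5,6,7,8,9,10}:24
  |U|=7: {4,5,6,7,8,9,10}:24
  |U|=8: {3,4,5,6,7,8,9,10}:24
  |U|=9: {2,3,4,5,6,7,8,9,10}:24
  start at 0(b): 24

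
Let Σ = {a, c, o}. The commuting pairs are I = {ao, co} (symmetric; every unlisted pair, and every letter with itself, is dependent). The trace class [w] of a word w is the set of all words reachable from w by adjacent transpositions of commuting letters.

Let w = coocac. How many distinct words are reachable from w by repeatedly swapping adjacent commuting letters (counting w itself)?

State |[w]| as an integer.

15

0(c) covers ∅
1(o) covers ∅
2(o) covers 1:o
3(c) covers 0:c
4(a) covers 3:c
5(c) covers 4:a
floor of heap: 0:c, 1:o
completions by unplaced set U, small U first (add the entries for U minus each lowest piece of U):
  |U|=1: {2}:1  {5}:1
  |U|=2: {1,2}:1  {2,5}:2  {4,5}:1
  |U|=3: {1,2,5}:3  {2,4,5}:3  {3,4,5}:1
  |U|=4: {0,3,4,5}:1  {1,2,4,5}:6  {2,3,4,5}:4
  start at 0(c): 10
  start at 1(o): 5
sum over floor = 15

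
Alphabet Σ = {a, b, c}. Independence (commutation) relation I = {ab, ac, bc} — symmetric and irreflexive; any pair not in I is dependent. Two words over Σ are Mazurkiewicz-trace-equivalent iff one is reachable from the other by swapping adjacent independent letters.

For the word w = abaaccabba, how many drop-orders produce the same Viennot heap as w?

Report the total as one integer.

0(a) covers ∅
1(b) covers ∅
2(a) covers 0:a
3(a) covers 2:a
4(c) covers ∅
5(c) covers 4:c
6(a) covers 3:a
7(b) covers 1:b
8(b) covers 7:b
9(a) covers 6:a
floor of heap: 0:a, 1:b, 4:c
completions by unplaced set U, small U first (add the entries for U minus each lowest piece of U):
  |U|=1: {5}:1  {8}:1  {9}:1
  |U|=2: {4,5}:1  {5,8}:2  {5,9}:2  {6,9}:1  {7,8}:1  {8,9}:2
  |U|=3: {1,7,8}:1  {3,6,9}:1  {4,5,8}:3  {4,5,9}:3  {5,6,9}:3  {5,7,8}:3  {5,8,9}:6  {6,8,9}:3  {7,8,9}:3
  |U|=4: {1,5,7,8}:4  {1,7,8,9}:4  {2,3,6,9}:1  {3,5,6,9}:4  {3,6,8,9}:4  {4,5,6,9}:6  {4,5,7,8}:6  {4,5,8,9}:12  {5,6,8,9}:12  {5,7,8,9}:12  {6,7,8,9}:6
  |U|=5: {0,2,3,6,9}:1  {1,4,5,7,8}:10  {1,5,7,8,9}:20  {1,6,7,8,9}:10  {2,3,5,6,9}:5  {2,3,6,8,9}:5  {3,4,5,6,9}:10  {3,5,6,8,9}:20  {3,6,7,8,9}:10  {4,5,6,8,9}:30  {4,5,7,8,9}:30  {5,6,7,8,9}:30
  |U|=6: {0,2,3,5,6,9}:6  {0,2,3,6,8,9}:6  {1,3,6,7,8,9}:20  {1,4,5,7,8,9}:60  {1,5,6,7,8,9}:60  {2,3,4,5,6,9}:15  {2,3,5,6,8,9}:30  {2,3,6,7,8,9}:15  {3,4,5,6,8,9}:60  {3,5,6,7,8,9}:60  {4,5,6,7,8,9}:90
  |U|=7: {0,2,3,4,5,6,9}:21  {0,2,3,5,6,8,9}:42  {0,2,3,6,7,8,9}:21  {1,2,3,6,7,8,9}:35  {1,3,5,6,7,8,9}:140  {1,4,5,6,7,8,9}:210  {2,3,4,5,6,8,9}:105  {2,3,5,6,7,8,9}:105  {3,4,5,6,7,8,9}:210
  |U|=8: {0,1,2,3,6,7,8,9}:56  {0,2,3,4,5,6,8,9}:168  {0,2,3,5,6,7,8,9}:168  {1,2,3,5,6,7,8,9}:280  {1,3,4,5,6,7,8,9}:560  {2,3,4,5,6,7,8,9}:420
  start at 0(a): 1260
  start at 1(b): 756
  start at 4(c): 504
sum over floor = 2520

2520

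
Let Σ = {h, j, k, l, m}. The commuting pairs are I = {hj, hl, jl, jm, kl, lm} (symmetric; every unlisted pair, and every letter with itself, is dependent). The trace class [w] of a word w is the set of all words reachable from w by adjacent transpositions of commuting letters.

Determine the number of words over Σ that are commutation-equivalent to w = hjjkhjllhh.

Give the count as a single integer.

drop 0:h onto floor
drop 1:j onto floor
drop 2:j onto {1:j}
drop 3:k onto {0:h, 2:j}
drop 4:h onto {3:k}
drop 5:j onto {3:k}
drop 6:l onto floor
drop 7:l onto {6:l}
drop 8:h onto {4:h}
drop 9:h onto {8:h}
ground layer = {0:h, 1:j, 6:l}
drop-orders for the pieces not yet dropped (sum over which currently-grounded one goes next):
  1 to go: {5} 1  {7} 1  {9} 1
  2 to go: {5,7} 2  {5,9} 2  {6,7} 1  {7,9} 2  {8,9} 1
  3 to go: {4,8,9} 1  {5,6,7} 3  {5,7,9} 6  {5,8,9} 3  {6,7,9} 3  {7,8,9} 3
  4 to go: {4,5,8,9} 4  {4,7,8,9} 4  {5,6,7,9} 12  {5,7,8,9} 12  {6,7,8,9} 6
  5 to go: {3,4,5,8,9} 4  {4,5,7,8,9} 20  {4,6,7,8,9} 10  {5,6,7,8,9} 30
  6 to go: {0,3,4,5,8,9} 4  {2,3,4,5,8,9} 4  {3,4,5,7,8,9} 24  {4,5,6,7,8,9} 60
  7 to go: {0,2,3,4,5,8,9} 8  {0,3,4,5,7,8,9} 28  {1,2,3,4,5,8,9} 4  {2,3,4,5,7,8,9} 28  {3,4,5,6,7,8,9} 84
  8 to go: {0,1,2,3,4,5,8,9} 12  {0,2,3,4,5,7,8,9} 64  {0,3,4,5,6,7,8,9} 112  {1,2,3,4,5,7,8,9} 32  {2,3,4,5,6,7,8,9} 112
  if 0:h drops first: 144 orders
  if 1:j drops first: 288 orders
  if 6:l drops first: 108 orders
heap linearizations: 540

540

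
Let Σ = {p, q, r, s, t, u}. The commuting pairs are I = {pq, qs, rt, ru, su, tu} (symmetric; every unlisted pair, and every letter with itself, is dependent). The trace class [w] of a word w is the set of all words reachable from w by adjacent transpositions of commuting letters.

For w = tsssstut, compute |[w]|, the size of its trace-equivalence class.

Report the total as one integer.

0(t) covers ∅
1(s) covers 0:t
2(s) covers 1:s
3(s) covers 2:s
4(s) covers 3:s
5(t) covers 4:s
6(u) covers ∅
7(t) covers 5:t
floor of heap: 0:t, 6:u
completions by unplaced set U, small U first (add the entries for U minus each lowest piece of U):
  |U|=1: {6}:1  {7}:1
  |U|=2: {5,7}:1  {6,7}:2
  |U|=3: {4,5,7}:1  {5,6,7}:3
  |U|=4: {3,4,5,7}:1  {4,5,6,7}:4
  |U|=5: {2,3,4,5,7}:1  {3,4,5,6,7}:5
  |U|=6: {1,2,3,4,5,7}:1  {2,3,4,5,6,7}:6
  start at 0(t): 7
  start at 6(u): 1
sum over floor = 8

8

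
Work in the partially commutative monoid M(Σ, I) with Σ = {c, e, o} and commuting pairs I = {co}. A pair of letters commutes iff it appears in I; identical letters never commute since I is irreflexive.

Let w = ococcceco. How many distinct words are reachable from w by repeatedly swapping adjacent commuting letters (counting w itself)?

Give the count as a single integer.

30

0(o) covers ∅
1(c) covers ∅
2(o) covers 0:o
3(c) covers 1:c
4(c) covers 3:c
5(c) covers 4:c
6(e) covers 2:o, 5:c
7(c) covers 6:e
8(o) covers 6:e
floor of heap: 0:o, 1:c
completions by unplaced set U, small U first (add the entries for U minus each lowest piece of U):
  |U|=1: {7}:1  {8}:1
  |U|=2: {7,8}:2
  |U|=3: {6,7,8}:2
  |U|=4: {2,6,7,8}:2  {5,6,7,8}:2
  |U|=5: {0,2,6,7,8}:2  {2,5,6,7,8}:4  {4,5,6,7,8}:2
  |U|=6: {0,2,5,6,7,8}:6  {2,4,5,6,7,8}:6  {3,4,5,6,7,8}:2
  |U|=7: {0,2,4,5,6,7,8}:12  {1,3,4,5,6,7,8}:2  {2,3,4,5,6,7,8}:8
  start at 0(o): 10
  start at 1(c): 20
sum over floor = 30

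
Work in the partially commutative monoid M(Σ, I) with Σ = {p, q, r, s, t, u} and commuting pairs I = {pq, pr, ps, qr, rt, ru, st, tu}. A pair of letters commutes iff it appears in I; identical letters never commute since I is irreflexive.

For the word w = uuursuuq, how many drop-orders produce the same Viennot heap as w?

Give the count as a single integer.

piece 0:u — minimal
piece 1:u rests on {0:u}
piece 2:u rests on {1:u}
piece 3:r — minimal
piece 4:s rests on {2:u, 3:r}
piece 5:u rests on {4:s}
piece 6:u rests on {5:u}
piece 7:q rests on {6:u}
minimal pieces: {0:u, 3:r}
ways to finish when only these pieces remain (= sum over removing one remaining piece with nothing left below it):
  1 left: {7}→1
  2 left: {6,7}→1
  3 left: {5,6,7}→1
  4 left: {4,5,6,7}→1
  5 left: {2,4,5,6,7}→1  {3,4,5,6,7}→1
  6 left: {1,2,4,5,6,7}→1  {2,3,4,5,6,7}→2
  placing 0:u first → 3 extensions
  placing 3:r first → 1 extensions
total linear extensions = 4

4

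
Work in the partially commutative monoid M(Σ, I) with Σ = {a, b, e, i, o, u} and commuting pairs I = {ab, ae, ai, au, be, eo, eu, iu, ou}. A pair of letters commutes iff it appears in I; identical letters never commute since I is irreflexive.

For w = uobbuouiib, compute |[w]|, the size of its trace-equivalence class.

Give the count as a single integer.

drop 0:u onto floor
drop 1:o onto floor
drop 2:b onto {0:u, 1:o}
drop 3:b onto {2:b}
drop 4:u onto {3:b}
drop 5:o onto {3:b}
drop 6:u onto {4:u}
drop 7:i onto {5:o}
drop 8:i onto {7:i}
drop 9:b onto {6:u, 8:i}
ground layer = {0:u, 1:o}
drop-orders for the pieces not yet dropped (sum over which currently-grounded one goes next):
  1 to go: {9} 1
  2 to go: {6,9} 1  {8,9} 1
  3 to go: {4,6,9} 1  {6,8,9} 2  {7,8,9} 1
  4 to go: {4,6,8,9} 3  {5,7,8,9} 1  {6,7,8,9} 3
  5 to go: {4,6,7,8,9} 6  {5,6,7,8,9} 4
  6 to go: {4,5,6,7,8,9} 10
  7 to go: {3,4,5,6,7,8,9} 10
  8 to go: {2,3,4,5,6,7,8,9} 10
  if 0:u drops first: 10 orders
  if 1:o drops first: 10 orders
heap linearizations: 20

20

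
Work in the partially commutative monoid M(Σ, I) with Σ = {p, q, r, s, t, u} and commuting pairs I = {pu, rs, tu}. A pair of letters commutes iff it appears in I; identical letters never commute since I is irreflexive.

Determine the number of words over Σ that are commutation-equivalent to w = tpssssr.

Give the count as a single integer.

0(t) covers ∅
1(p) covers 0:t
2(s) covers 1:p
3(s) covers 2:s
4(s) covers 3:s
5(s) covers 4:s
6(r) covers 1:p
floor of heap: 0:t
completions by unplaced set U, small U first (add the entries for U minus each lowest piece of U):
  |U|=1: {5}:1  {6}:1
  |U|=2: {4,5}:1  {5,6}:2
  |U|=3: {3,4,5}:1  {4,5,6}:3
  |U|=4: {2,3,4,5}:1  {3,4,5,6}:4
  |U|=5: {2,3,4,5,6}:5
  start at 0(t): 5

5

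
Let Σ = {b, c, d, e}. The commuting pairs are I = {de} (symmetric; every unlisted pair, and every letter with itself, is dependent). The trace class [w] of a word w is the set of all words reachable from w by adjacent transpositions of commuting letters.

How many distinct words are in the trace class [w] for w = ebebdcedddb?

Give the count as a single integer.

piece 0:e — minimal
piece 1:b rests on {0:e}
piece 2:e rests on {1:b}
piece 3:b rests on {2:e}
piece 4:d rests on {3:b}
piece 5:c rests on {4:d}
piece 6:e rests on {5:c}
piece 7:d rests on {5:c}
piece 8:d rests on {7:d}
piece 9:d rests on {8:d}
piece 10:b rests on {6:e, 9:d}
minimal pieces: {0:e}
ways to finish when only these pieces remain (= sum over removing one remaining piece with nothing left below it):
  1 left: {10}→1
  2 left: {6,10}→1  {9,10}→1
  3 left: {6,9,10}→2  {8,9,10}→1
  4 left: {6,8,9,10}→3  {7,8,9,10}→1
  5 left: {6,7,8,9,10}→4
  6 left: {5,6,7,8,9,10}→4
  7 left: {4,5,6,7,8,9,10}→4
  8 left: {3,4,5,6,7,8,9,10}→4
  9 left: {2,3,4,5,6,7,8,9,10}→4
  placing 0:e first → 4 extensions

4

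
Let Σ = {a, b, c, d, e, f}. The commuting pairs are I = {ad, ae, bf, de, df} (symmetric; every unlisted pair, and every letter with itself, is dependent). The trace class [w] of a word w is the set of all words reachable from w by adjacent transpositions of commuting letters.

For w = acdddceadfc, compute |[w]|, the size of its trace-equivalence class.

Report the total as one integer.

drop 0:a onto floor
drop 1:c onto {0:a}
drop 2:d onto {1:c}
drop 3:d onto {2:d}
drop 4:d onto {3:d}
drop 5:c onto {4:d}
drop 6:e onto {5:c}
drop 7:a onto {5:c}
drop 8:d onto {5:c}
drop 9:f onto {6:e, 7:a}
drop 10:c onto {8:d, 9:f}
ground layer = {0:a}
drop-orders for the pieces not yet dropped (sum over which currently-grounded one goes next):
  1 to go: {10} 1
  2 to go: {8,10} 1  {9,10} 1
  3 to go: {6,9,10} 1  {7,9,10} 1  {8,9,10} 2
  4 to go: {6,7,9,10} 2  {6,8,9,10} 3  {7,8,9,10} 3
  5 to go: {6,7,8,9,10} 8
  6 to go: {5,6,7,8,9,10} 8
  7 to go: {4,5,6,7,8,9,10} 8
  8 to go: {3,4,5,6,7,8,9,10} 8
  9 to go: {2,3,4,5,6,7,8,9,10} 8
  if 0:a drops first: 8 orders

8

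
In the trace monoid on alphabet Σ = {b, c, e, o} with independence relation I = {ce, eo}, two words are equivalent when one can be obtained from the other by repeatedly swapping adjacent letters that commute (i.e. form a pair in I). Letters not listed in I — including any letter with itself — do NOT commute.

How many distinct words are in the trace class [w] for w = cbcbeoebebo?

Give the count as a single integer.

#0=c has no predecessor
#1=b depends on [0:c]
#2=c depends on [1:b]
#3=b depends on [2:c]
#4=e depends on [3:b]
#5=o depends on [3:b]
#6=e depends on [4:e]
#7=b depends on [5:o, 6:e]
#8=e depends on [7:b]
#9=b depends on [8:e]
#10=o depends on [9:b]
sources: [0:c]
N(rest) = Σ N(rest − s) over sources s of rest; N(one piece) = 1:
  size 1 → [10]=1
  size 2 → [9,10]=1
  size 3 → [8,9,10]=1
  size 4 → [7,8,9,10]=1
  size 5 → [5,7,8,9,10]=1  [6,7,8,9,10]=1
  size 6 → [4,6,7,8,9,10]=1  [5,6,7,8,9,10]=2
  size 7 → [4,5,6,7,8,9,10]=3
  size 8 → [3,4,5,6,7,8,9,10]=3
  size 9 → [2,3,4,5,6,7,8,9,10]=3
  first=0(c) contributes 3

3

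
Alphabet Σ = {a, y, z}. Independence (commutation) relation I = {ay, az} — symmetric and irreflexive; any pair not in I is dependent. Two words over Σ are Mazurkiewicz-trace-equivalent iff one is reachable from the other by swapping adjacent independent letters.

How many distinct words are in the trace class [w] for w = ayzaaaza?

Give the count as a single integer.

#0=a has no predecessor
#1=y has no predecessor
#2=z depends on [1:y]
#3=a depends on [0:a]
#4=a depends on [3:a]
#5=a depends on [4:a]
#6=z depends on [2:z]
#7=a depends on [5:a]
sources: [0:a, 1:y]
N(rest) = Σ N(rest − s) over sources s of rest; N(one piece) = 1:
  size 1 → [6]=1  [7]=1
  size 2 → [2,6]=1  [5,7]=1  [6,7]=2
  size 3 → [1,2,6]=1  [2,6,7]=3  [4,5,7]=1  [5,6,7]=3
  size 4 → [1,2,6,7]=4  [2,5,6,7]=6  [3,4,5,7]=1  [4,5,6,7]=4
  size 5 → [0,3,4,5,7]=1  [1,2,5,6,7]=10  [2,4,5,6,7]=10  [3,4,5,6,7]=5
  size 6 → [0,3,4,5,6,7]=6  [1,2,4,5,6,7]=20  [2,3,4,5,6,7]=15
  first=0(a) contributes 35
  first=1(y) contributes 21
|[w]| = 56

56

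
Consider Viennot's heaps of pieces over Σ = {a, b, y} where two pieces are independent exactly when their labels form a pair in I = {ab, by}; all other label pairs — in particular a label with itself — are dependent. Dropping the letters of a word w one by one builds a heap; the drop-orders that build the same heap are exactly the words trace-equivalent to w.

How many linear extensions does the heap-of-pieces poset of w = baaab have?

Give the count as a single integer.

10

#0=b has no predecessor
#1=a has no predecessor
#2=a depends on [1:a]
#3=a depends on [2:a]
#4=b depends on [0:b]
sources: [0:b, 1:a]
N(rest) = Σ N(rest − s) over sources s of rest; N(one piece) = 1:
  size 1 → [3]=1  [4]=1
  size 2 → [0,4]=1  [2,3]=1  [3,4]=2
  size 3 → [0,3,4]=3  [1,2,3]=1  [2,3,4]=3
  first=0(b) contributes 4
  first=1(a) contributes 6
|[w]| = 10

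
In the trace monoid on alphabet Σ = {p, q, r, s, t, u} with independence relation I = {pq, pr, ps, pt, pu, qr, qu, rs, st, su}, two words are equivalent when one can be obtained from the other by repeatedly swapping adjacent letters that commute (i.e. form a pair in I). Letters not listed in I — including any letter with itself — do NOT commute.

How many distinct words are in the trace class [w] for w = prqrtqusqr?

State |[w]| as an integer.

drop 0:p onto floor
drop 1:r onto floor
drop 2:q onto floor
drop 3:r onto {1:r}
drop 4:t onto {2:q, 3:r}
drop 5:q onto {4:t}
drop 6:u onto {4:t}
drop 7:s onto {5:q}
drop 8:q onto {7:s}
drop 9:r onto {6:u}
ground layer = {0:p, 1:r, 2:q}
drop-orders for the pieces not yet dropped (sum over which currently-grounded one goes next):
  1 to go: {0} 1  {8} 1  {9} 1
  2 to go: {0,8} 2  {0,9} 2  {6,9} 1  {7,8} 1  {8,9} 2
  3 to go: {0,6,9} 3  {0,7,8} 3  {0,8,9} 6  {5,7,8} 1  {6,8,9} 3  {7,8,9} 3
  4 to go: {0,5,7,8} 4  {0,6,8,9} 12  {0,7,8,9} 12  {5,7,8,9} 4  {6,7,8,9} 6
  5 to go: {0,5,7,8,9} 20  {0,6,7,8,9} 30  {5,6,7,8,9} 10
  6 to go: {0,5,6,7,8,9} 60  {4,5,6,7,8,9} 10
  7 to go: {0,4,5,6,7,8,9} 70  {2,4,5,6,7,8,9} 10  {3,4,5,6,7,8,9} 10
  8 to go: {0,2,4,5,6,7,8,9} 80  {0,3,4,5,6,7,8,9} 80  {1,3,4,5,6,7,8,9} 10  {2,3,4,5,6,7,8,9} 20
  if 0:p drops first: 30 orders
  if 1:r drops first: 180 orders
  if 2:q drops first: 90 orders
heap linearizations: 300

300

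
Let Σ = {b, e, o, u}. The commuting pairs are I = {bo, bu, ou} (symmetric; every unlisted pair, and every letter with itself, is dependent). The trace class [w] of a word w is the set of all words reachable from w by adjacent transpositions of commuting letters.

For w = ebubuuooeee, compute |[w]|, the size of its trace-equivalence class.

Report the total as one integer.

drop 0:e onto floor
drop 1:b onto {0:e}
drop 2:u onto {0:e}
drop 3:b onto {1:b}
drop 4:u onto {2:u}
drop 5:u onto {4:u}
drop 6:o onto {0:e}
drop 7:o onto {6:o}
drop 8:e onto {3:b, 5:u, 7:o}
drop 9:e onto {8:e}
drop 10:e onto {9:e}
ground layer = {0:e}
drop-orders for the pieces not yet dropped (sum over which currently-grounded one goes next):
  1 to go: {10} 1
  2 to go: {9,10} 1
  3 to go: {8,9,10} 1
  4 to go: {3,8,9,10} 1  {5,8,9,10} 1  {7,8,9,10} 1
  5 to go: {1,3,8,9,10} 1  {3,5,8,9,10} 2  {3,7,8,9,10} 2  {4,5,8,9,10} 1  {5,7,8,9,10} 2  {6,7,8,9,10} 1
  6 to go: {1,3,5,8,9,10} 3  {1,3,7,8,9,10} 3  {2,4,5,8,9,10} 1  {3,4,5,8,9,10} 3  {3,5,7,8,9,10} 6  {3,6,7,8,9,10} 3  {4,5,7,8,9,10} 3  {5,6,7,8,9,10} 3
  7 to go: {1,3,4,5,8,9,10} 6  {1,3,5,7,8,9,10} 12  {1,3,6,7,8,9,10} 6  {2,3,4,5,8,9,10} 4  {2,4,5,7,8,9,10} 4  {3,4,5,7,8,9,10} 12  {3,5,6,7,8,9,10} 12  {4,5,6,7,8,9,10} 6
  8 to go: {1,2,3,4,5,8,9,10} 10  {1,3,4,5,7,8,9,10} 30  {1,3,5,6,7,8,9,10} 30  {2,3,4,5,7,8,9,10} 20  {2,4,5,6,7,8,9,10} 10  {3,4,5,6,7,8,9,10} 30
  9 to go: {1,2,3,4,5,7,8,9,10} 60  {1,3,4,5,6,7,8,9,10} 90  {2,3,4,5,6,7,8,9,10} 60
  if 0:e drops first: 210 orders

210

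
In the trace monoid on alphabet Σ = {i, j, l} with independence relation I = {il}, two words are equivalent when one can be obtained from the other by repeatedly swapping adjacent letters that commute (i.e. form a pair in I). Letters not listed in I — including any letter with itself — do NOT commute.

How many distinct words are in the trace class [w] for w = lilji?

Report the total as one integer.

3

0(l) covers ∅
1(i) covers ∅
2(l) covers 0:l
3(j) covers 1:i, 2:l
4(i) covers 3:j
floor of heap: 0:l, 1:i
completions by unplaced set U, small U first (add the entries for U minus each lowest piece of U):
  |U|=1: {4}:1
  |U|=2: {3,4}:1
  |U|=3: {1,3,4}:1  {2,3,4}:1
  start at 0(l): 2
  start at 1(i): 1
sum over floor = 3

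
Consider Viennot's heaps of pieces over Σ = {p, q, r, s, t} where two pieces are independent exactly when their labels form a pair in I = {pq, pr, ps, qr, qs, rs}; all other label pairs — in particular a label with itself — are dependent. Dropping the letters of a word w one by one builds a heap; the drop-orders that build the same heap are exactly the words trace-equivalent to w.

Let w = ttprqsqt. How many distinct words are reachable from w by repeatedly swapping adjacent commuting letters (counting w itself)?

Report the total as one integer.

drop 0:t onto floor
drop 1:t onto {0:t}
drop 2:p onto {1:t}
drop 3:r onto {1:t}
drop 4:q onto {1:t}
drop 5:s onto {1:t}
drop 6:q onto {4:q}
drop 7:t onto {2:p, 3:r, 5:s, 6:q}
ground layer = {0:t}
drop-orders for the pieces not yet dropped (sum over which currently-grounded one goes next):
  1 to go: {7} 1
  2 to go: {2,7} 1  {3,7} 1  {5,7} 1  {6,7} 1
  3 to go: {2,3,7} 2  {2,5,7} 2  {2,6,7} 2  {3,5,7} 2  {3,6,7} 2  {4,6,7} 1  {5,6,7} 2
  4 to go: {2,3,5,7} 6  {2,3,6,7} 6  {2,4,6,7} 3  {2,5,6,7} 6  {3,4,6,7} 3  {3,5,6,7} 6  {4,5,6,7} 3
  5 to go: {2,3,4,6,7} 12  {2,3,5,6,7} 24  {2,4,5,6,7} 12  {3,4,5,6,7} 12
  6 to go: {2,3,4,5,6,7} 60
  if 0:t drops first: 60 orders

60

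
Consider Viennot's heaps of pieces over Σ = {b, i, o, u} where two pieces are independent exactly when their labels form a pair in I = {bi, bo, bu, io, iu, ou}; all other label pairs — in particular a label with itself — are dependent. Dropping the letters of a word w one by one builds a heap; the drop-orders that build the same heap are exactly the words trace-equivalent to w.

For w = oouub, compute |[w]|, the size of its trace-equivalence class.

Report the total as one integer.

30

piece 0:o — minimal
piece 1:o rests on {0:o}
piece 2:u — minimal
piece 3:u rests on {2:u}
piece 4:b — minimal
minimal pieces: {0:o, 2:u, 4:b}
ways to finish when only these pieces remain (= sum over removing one remaining piece with nothing left below it):
  1 left: {1}→1  {3}→1  {4}→1
  2 left: {0,1}→1  {1,3}→2  {1,4}→2  {2,3}→1  {3,4}→2
  3 left: {0,1,3}→3  {0,1,4}→3  {1,2,3}→3  {1,3,4}→6  {2,3,4}→3
  placing 0:o first → 12 extensions
  placing 2:u first → 12 extensions
  placing 4:b first → 6 extensions
total linear extensions = 30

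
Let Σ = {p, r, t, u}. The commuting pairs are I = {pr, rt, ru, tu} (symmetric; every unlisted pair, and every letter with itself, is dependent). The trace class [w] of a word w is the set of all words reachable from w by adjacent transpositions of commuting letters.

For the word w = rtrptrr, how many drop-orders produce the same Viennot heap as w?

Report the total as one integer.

drop 0:r onto floor
drop 1:t onto floor
drop 2:r onto {0:r}
drop 3:p onto {1:t}
drop 4:t onto {3:p}
drop 5:r onto {2:r}
drop 6:r onto {5:r}
ground layer = {0:r, 1:t}
drop-orders for the pieces not yet dropped (sum over which currently-grounded one goes next):
  1 to go: {4} 1  {6} 1
  2 to go: {3,4} 1  {4,6} 2  {5,6} 1
  3 to go: {1,3,4} 1  {2,5,6} 1  {3,4,6} 3  {4,5,6} 3
  4 to go: {0,2,5,6} 1  {1,3,4,6} 4  {2,4,5,6} 4  {3,4,5,6} 6
  5 to go: {0,2,4,5,6} 5  {1,3,4,5,6} 10  {2,3,4,5,6} 10
  if 0:r drops first: 20 orders
  if 1:t drops first: 15 orders
heap linearizations: 35

35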